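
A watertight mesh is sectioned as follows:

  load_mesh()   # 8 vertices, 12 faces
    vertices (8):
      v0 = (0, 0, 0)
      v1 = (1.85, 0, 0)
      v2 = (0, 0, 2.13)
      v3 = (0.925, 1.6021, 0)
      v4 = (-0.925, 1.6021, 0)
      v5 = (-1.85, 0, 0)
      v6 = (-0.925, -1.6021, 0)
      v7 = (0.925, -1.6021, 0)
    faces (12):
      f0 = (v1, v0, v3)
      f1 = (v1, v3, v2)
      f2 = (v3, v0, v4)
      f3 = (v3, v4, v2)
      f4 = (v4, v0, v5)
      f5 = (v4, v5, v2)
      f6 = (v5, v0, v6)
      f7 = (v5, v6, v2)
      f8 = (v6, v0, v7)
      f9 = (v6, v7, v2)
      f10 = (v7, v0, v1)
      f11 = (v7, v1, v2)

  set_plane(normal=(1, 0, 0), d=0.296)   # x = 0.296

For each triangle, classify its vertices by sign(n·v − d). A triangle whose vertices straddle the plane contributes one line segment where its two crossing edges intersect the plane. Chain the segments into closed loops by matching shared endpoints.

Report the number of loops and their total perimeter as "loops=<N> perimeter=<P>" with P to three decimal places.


Straddling triangles (8 of 12):
  (v1,v0,v3) [+-+] → (0.296, 0, 0)–(0.296, 0.512672, 0)  len=0.5127
  (v1,v3,v2) [++-] → (0.296, 0.512672, 1.4484)–(0.296, 0, 1.7892)  len=0.6156
  (v3,v0,v4) [+--] → (0.296, 0.512672, 0)–(0.296, 1.6021, 0)  len=1.0894
  (v3,v4,v2) [+--] → (0.296, 1.6021, 0)–(0.296, 0.512672, 1.4484)  len=1.8124
  (v6,v0,v7) [--+] → (0.296, -0.512672, 0)–(0.296, -1.6021, 0)  len=1.0894
  (v6,v7,v2) [-+-] → (0.296, -1.6021, 0)–(0.296, -0.512672, 1.4484)  len=1.8124
  (v7,v0,v1) [+-+] → (0.296, -0.512672, 0)–(0.296, 0, 0)  len=0.5127
  (v7,v1,v2) [++-] → (0.296, 0, 1.7892)–(0.296, -0.512672, 1.4484)  len=0.6156

Chained into 1 loop(s):
  loop 1: 8 segments, perimeter = 8.0602
Total perimeter = 8.060

loops=1 perimeter=8.060


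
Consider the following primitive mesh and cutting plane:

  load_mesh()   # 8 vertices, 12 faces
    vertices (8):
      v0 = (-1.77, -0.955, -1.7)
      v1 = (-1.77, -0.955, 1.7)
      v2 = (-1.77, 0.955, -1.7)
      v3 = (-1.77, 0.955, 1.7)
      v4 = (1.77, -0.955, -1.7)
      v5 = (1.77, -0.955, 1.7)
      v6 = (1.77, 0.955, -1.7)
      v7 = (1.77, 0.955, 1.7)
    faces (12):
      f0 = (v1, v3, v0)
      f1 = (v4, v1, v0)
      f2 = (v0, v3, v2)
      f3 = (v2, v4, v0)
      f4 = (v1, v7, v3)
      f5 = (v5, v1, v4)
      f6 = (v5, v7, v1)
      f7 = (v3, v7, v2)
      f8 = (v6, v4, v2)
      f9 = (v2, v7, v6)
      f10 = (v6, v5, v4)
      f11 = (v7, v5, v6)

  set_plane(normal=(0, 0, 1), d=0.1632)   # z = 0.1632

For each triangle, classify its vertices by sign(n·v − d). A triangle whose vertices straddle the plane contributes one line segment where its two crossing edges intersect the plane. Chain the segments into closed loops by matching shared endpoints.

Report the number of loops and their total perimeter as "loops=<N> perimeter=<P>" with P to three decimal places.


loops=1 perimeter=10.900

Straddling triangles (8 of 12):
  (v1,v3,v0) [++-] → (-1.77, 0.09168, 0.1632)–(-1.77, -0.955, 0.1632)  len=1.0467
  (v4,v1,v0) [-+-] → (-0.16992, -0.955, 0.1632)–(-1.77, -0.955, 0.1632)  len=1.6001
  (v0,v3,v2) [-+-] → (-1.77, 0.09168, 0.1632)–(-1.77, 0.955, 0.1632)  len=0.8633
  (v5,v1,v4) [++-] → (-0.16992, -0.955, 0.1632)–(1.77, -0.955, 0.1632)  len=1.9399
  (v3,v7,v2) [++-] → (0.16992, 0.955, 0.1632)–(-1.77, 0.955, 0.1632)  len=1.9399
  (v2,v7,v6) [-+-] → (0.16992, 0.955, 0.1632)–(1.77, 0.955, 0.1632)  len=1.6001
  (v6,v5,v4) [-+-] → (1.77, -0.09168, 0.1632)–(1.77, -0.955, 0.1632)  len=0.8633
  (v7,v5,v6) [++-] → (1.77, -0.09168, 0.1632)–(1.77, 0.955, 0.1632)  len=1.0467

Chained into 1 loop(s):
  loop 1: 8 segments, perimeter = 10.9000
Total perimeter = 10.900


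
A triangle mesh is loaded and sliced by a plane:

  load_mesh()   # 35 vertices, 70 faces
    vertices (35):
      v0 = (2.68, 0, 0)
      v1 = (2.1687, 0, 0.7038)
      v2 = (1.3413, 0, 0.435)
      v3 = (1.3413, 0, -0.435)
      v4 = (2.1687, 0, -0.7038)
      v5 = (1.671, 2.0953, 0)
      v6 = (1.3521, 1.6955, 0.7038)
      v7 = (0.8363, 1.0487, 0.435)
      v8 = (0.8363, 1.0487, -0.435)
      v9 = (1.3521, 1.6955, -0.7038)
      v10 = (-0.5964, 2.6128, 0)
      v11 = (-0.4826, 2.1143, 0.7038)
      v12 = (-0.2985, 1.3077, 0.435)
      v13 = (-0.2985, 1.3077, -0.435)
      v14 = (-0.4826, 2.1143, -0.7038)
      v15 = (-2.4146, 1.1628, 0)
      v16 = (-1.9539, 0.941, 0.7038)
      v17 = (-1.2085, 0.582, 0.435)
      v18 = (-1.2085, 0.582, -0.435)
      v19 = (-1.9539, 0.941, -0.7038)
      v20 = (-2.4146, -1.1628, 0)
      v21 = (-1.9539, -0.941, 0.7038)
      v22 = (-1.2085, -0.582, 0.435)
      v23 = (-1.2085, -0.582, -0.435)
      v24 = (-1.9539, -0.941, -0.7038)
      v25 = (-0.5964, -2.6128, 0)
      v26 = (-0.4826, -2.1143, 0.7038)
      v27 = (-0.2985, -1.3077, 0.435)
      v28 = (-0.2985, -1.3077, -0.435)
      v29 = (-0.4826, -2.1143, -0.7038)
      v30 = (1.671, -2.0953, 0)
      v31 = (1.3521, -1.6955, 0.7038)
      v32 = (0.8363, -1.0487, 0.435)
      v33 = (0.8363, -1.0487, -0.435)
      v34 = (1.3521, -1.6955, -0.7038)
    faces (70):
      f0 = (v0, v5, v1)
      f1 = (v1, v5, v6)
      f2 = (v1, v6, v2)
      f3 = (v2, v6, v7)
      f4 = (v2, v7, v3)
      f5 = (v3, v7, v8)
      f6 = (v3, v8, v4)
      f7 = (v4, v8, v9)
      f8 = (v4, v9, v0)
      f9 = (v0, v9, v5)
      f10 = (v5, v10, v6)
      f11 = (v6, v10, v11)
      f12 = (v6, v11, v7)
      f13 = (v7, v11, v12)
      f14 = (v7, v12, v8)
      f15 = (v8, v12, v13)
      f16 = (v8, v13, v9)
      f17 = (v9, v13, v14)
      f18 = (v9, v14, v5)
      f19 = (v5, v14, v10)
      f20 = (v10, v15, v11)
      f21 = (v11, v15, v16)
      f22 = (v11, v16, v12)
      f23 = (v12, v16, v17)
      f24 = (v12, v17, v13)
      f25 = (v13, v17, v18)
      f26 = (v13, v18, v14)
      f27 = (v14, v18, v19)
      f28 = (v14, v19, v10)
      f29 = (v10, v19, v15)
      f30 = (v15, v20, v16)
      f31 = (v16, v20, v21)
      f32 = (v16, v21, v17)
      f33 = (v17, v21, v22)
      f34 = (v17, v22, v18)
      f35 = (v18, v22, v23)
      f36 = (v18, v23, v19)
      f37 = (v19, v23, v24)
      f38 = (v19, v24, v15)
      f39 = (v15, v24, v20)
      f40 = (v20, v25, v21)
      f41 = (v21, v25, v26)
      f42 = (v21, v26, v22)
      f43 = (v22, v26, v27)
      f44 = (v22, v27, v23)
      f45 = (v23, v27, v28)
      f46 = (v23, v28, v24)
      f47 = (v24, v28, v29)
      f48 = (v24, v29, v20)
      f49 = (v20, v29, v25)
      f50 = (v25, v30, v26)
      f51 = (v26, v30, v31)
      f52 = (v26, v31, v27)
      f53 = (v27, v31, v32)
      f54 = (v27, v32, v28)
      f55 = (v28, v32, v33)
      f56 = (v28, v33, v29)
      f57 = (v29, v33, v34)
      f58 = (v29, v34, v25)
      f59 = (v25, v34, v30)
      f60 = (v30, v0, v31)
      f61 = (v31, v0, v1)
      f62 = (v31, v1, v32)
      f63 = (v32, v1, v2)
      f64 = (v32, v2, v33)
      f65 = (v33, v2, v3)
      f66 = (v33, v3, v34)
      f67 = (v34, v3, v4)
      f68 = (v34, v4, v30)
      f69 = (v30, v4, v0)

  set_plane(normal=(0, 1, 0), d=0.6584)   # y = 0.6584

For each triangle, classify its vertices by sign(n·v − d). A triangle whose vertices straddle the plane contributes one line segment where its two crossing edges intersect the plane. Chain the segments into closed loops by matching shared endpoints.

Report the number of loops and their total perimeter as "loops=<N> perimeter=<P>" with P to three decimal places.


loops=2 perimeter=8.671

Straddling triangles (22 of 70):
  (v0,v5,v1) [-+-] → (2.36294, 0.6584, 0)–(2.01231, 0.6584, 0.482647)  len=0.5966
  (v1,v5,v6) [-++] → (2.01231, 0.6584, 0.482647)–(1.8516, 0.6584, 0.7038)  len=0.2734
  (v1,v6,v2) [-+-] → (1.8516, 0.6584, 0.7038)–(1.34549, 0.6584, 0.539381)  len=0.5321
  (v2,v6,v7) [-++] → (1.34549, 0.6584, 0.539381)–(1.02425, 0.6584, 0.435)  len=0.3378
  (v2,v7,v3) [-+-] → (1.02425, 0.6584, 0.435)–(1.02425, 0.6584, 0.111208)  len=0.3238
  (v3,v7,v8) [-++] → (1.02425, 0.6584, 0.111208)–(1.02425, 0.6584, -0.435)  len=0.5462
  (v3,v8,v4) [-+-] → (1.02425, 0.6584, -0.435)–(1.33219, 0.6584, -0.535041)  len=0.3238
  (v4,v8,v9) [-++] → (1.33219, 0.6584, -0.535041)–(1.8516, 0.6584, -0.7038)  len=0.5461
  (v4,v9,v0) [-+-] → (1.8516, 0.6584, -0.7038)–(2.16435, 0.6584, -0.273301)  len=0.5321
  (v0,v9,v5) [-++] → (2.16435, 0.6584, -0.273301)–(2.36294, 0.6584, 0)  len=0.3378
  (v12,v16,v17) [++-] → (-1.36713, 0.6584, 0.492204)–(-1.1127, 0.6584, 0.435)  len=0.2608
  (v12,v17,v13) [+-+] → (-1.1127, 0.6584, 0.435)–(-1.1127, 0.6584, 0.343408)  len=0.0916
  (v13,v17,v18) [+--] → (-1.1127, 0.6584, 0.343408)–(-1.1127, 0.6584, -0.435)  len=0.7784
  (v13,v18,v14) [+-+] → (-1.1127, 0.6584, -0.435)–(-1.17231, 0.6584, -0.448402)  len=0.0611
  (v14,v18,v19) [+-+] → (-1.17231, 0.6584, -0.448402)–(-1.36713, 0.6584, -0.492204)  len=0.1997
  (v15,v20,v16) [+-+] → (-2.4146, 0.6584, 0)–(-2.01579, 0.6584, 0.60926)  len=0.7282
  (v16,v20,v21) [+--] → (-2.01579, 0.6584, 0.60926)–(-1.9539, 0.6584, 0.7038)  len=0.1130
  (v16,v21,v17) [+--] → (-1.9539, 0.6584, 0.7038)–(-1.36713, 0.6584, 0.492204)  len=0.6238
  (v18,v23,v19) [--+] → (-1.81559, 0.6584, -0.653923)–(-1.36713, 0.6584, -0.492204)  len=0.4767
  (v19,v23,v24) [+--] → (-1.81559, 0.6584, -0.653923)–(-1.9539, 0.6584, -0.7038)  len=0.1470
  (v19,v24,v15) [+-+] → (-1.9539, 0.6584, -0.7038)–(-2.30414, 0.6584, -0.168741)  len=0.6395
  (v15,v24,v20) [+--] → (-2.30414, 0.6584, -0.168741)–(-2.4146, 0.6584, 0)  len=0.2017

Chained into 2 loop(s):
  loop 1: 10 segments, perimeter = 4.3497
  loop 2: 12 segments, perimeter = 4.3214
Total perimeter = 8.671


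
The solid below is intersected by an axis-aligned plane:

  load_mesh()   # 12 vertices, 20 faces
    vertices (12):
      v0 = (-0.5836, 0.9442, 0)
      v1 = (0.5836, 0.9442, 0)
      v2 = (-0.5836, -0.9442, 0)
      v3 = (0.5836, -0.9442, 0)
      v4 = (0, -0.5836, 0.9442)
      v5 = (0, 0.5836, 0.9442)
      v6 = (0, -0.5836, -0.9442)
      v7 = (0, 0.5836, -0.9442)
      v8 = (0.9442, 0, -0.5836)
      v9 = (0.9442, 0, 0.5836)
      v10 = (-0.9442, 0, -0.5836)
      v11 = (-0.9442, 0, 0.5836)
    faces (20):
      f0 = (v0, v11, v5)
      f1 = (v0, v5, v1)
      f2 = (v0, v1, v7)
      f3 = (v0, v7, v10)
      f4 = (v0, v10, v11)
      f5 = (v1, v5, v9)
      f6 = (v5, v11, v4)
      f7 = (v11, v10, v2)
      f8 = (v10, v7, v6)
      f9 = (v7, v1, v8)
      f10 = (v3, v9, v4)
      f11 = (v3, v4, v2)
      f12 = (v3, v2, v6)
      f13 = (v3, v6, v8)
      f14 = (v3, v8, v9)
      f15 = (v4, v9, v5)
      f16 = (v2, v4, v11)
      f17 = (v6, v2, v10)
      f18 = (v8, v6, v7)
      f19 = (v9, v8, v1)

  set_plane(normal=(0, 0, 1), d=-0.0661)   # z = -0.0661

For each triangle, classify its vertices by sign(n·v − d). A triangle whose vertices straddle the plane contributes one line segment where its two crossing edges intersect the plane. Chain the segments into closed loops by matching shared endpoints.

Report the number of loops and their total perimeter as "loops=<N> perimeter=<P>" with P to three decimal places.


loops=1 perimeter=6.218

Straddling triangles (10 of 20):
  (v0,v1,v7) [++-] → (0.542744, 0.918956, -0.0661)–(-0.542744, 0.918956, -0.0661)  len=1.0855
  (v0,v7,v10) [+--] → (-0.542744, 0.918956, -0.0661)–(-0.624442, 0.837258, -0.0661)  len=0.1155
  (v0,v10,v11) [+-+] → (-0.624442, 0.837258, -0.0661)–(-0.9442, 0, -0.0661)  len=0.8962
  (v11,v10,v2) [+-+] → (-0.9442, 0, -0.0661)–(-0.624442, -0.837258, -0.0661)  len=0.8962
  (v7,v1,v8) [-+-] → (0.542744, 0.918956, -0.0661)–(0.624442, 0.837258, -0.0661)  len=0.1155
  (v3,v2,v6) [++-] → (-0.542744, -0.918956, -0.0661)–(0.542744, -0.918956, -0.0661)  len=1.0855
  (v3,v6,v8) [+--] → (0.542744, -0.918956, -0.0661)–(0.624442, -0.837258, -0.0661)  len=0.1155
  (v3,v8,v9) [+-+] → (0.624442, -0.837258, -0.0661)–(0.9442, 0, -0.0661)  len=0.8962
  (v6,v2,v10) [-+-] → (-0.542744, -0.918956, -0.0661)–(-0.624442, -0.837258, -0.0661)  len=0.1155
  (v9,v8,v1) [+-+] → (0.9442, 0, -0.0661)–(0.624442, 0.837258, -0.0661)  len=0.8962

Chained into 1 loop(s):
  loop 1: 10 segments, perimeter = 6.2181
Total perimeter = 6.218


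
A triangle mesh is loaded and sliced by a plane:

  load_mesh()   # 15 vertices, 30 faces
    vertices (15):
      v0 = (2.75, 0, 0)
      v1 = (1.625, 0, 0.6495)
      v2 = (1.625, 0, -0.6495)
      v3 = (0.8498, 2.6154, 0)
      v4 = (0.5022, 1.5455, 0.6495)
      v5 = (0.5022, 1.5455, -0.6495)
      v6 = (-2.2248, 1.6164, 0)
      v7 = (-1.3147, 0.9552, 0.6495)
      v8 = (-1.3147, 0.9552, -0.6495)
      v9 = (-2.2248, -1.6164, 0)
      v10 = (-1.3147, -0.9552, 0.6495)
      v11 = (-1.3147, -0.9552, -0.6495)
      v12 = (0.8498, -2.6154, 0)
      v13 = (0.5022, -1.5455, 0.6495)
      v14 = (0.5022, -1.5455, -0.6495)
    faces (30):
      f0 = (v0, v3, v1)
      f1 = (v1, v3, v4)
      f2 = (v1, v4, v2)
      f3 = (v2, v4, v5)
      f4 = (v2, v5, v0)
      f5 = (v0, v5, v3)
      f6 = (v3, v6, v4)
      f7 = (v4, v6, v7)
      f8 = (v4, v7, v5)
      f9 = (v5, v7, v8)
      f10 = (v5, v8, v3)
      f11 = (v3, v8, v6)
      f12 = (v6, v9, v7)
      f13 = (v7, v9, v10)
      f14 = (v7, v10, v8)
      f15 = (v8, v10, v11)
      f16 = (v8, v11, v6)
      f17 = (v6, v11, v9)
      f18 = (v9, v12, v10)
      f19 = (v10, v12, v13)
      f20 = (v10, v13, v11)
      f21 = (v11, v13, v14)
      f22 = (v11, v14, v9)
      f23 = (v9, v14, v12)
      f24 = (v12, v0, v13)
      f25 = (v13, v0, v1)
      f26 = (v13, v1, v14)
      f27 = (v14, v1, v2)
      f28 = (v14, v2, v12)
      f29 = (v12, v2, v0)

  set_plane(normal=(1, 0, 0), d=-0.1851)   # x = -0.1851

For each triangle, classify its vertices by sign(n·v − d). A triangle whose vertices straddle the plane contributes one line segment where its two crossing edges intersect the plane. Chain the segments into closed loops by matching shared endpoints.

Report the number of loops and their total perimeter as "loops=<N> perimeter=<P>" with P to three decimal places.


Straddling triangles (12 of 30):
  (v3,v6,v4) [+-+] → (-0.1851, 2.27914, 0)–(-0.1851, 1.56337, 0.485803)  len=0.8651
  (v4,v6,v7) [+--] → (-0.1851, 1.56337, 0.485803)–(-0.1851, 1.3222, 0.6495)  len=0.2915
  (v4,v7,v5) [+-+] → (-0.1851, 1.3222, 0.6495)–(-0.1851, 1.3222, -0.158112)  len=0.8076
  (v5,v7,v8) [+--] → (-0.1851, 1.3222, -0.158112)–(-0.1851, 1.3222, -0.6495)  len=0.4914
  (v5,v8,v3) [+-+] → (-0.1851, 1.3222, -0.6495)–(-0.1851, 1.82162, -0.310542)  len=0.6036
  (v3,v8,v6) [+--] → (-0.1851, 1.82162, -0.310542)–(-0.1851, 2.27914, 0)  len=0.5530
  (v9,v12,v10) [-+-] → (-0.1851, -2.27914, 0)–(-0.1851, -1.82162, 0.310542)  len=0.5530
  (v10,v12,v13) [-++] → (-0.1851, -1.82162, 0.310542)–(-0.1851, -1.3222, 0.6495)  len=0.6036
  (v10,v13,v11) [-+-] → (-0.1851, -1.3222, 0.6495)–(-0.1851, -1.3222, 0.158112)  len=0.4914
  (v11,v13,v14) [-++] → (-0.1851, -1.3222, 0.158112)–(-0.1851, -1.3222, -0.6495)  len=0.8076
  (v11,v14,v9) [-+-] → (-0.1851, -1.3222, -0.6495)–(-0.1851, -1.56337, -0.485803)  len=0.2915
  (v9,v14,v12) [-++] → (-0.1851, -1.56337, -0.485803)–(-0.1851, -2.27914, 0)  len=0.8651

Chained into 2 loop(s):
  loop 1: 6 segments, perimeter = 3.6121
  loop 2: 6 segments, perimeter = 3.6121
Total perimeter = 7.224

loops=2 perimeter=7.224


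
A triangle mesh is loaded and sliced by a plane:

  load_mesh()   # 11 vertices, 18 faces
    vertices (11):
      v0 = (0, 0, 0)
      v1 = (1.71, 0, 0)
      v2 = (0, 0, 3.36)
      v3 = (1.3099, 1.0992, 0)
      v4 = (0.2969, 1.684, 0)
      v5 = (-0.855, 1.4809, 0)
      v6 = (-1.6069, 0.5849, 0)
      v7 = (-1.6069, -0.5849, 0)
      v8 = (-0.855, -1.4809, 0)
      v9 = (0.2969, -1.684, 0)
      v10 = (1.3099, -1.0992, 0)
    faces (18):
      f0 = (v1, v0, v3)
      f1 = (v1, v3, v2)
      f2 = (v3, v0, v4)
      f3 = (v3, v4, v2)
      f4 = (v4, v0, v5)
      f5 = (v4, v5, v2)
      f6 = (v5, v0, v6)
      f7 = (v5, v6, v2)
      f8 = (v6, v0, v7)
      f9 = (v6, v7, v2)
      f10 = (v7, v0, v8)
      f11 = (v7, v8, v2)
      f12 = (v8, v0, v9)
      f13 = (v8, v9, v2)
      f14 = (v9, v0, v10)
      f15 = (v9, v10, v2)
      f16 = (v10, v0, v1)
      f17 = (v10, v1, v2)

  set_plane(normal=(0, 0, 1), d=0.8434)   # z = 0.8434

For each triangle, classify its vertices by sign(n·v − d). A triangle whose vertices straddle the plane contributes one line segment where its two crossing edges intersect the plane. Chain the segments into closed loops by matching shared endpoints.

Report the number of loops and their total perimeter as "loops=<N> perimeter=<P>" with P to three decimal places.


loops=1 perimeter=7.885

Straddling triangles (9 of 18):
  (v1,v3,v2) [--+] → (0.9811, 0.823288, 0.8434)–(1.28077, 0, 0.8434)  len=0.8761
  (v3,v4,v2) [--+] → (0.222375, 1.2613, 0.8434)–(0.9811, 0.823288, 0.8434)  len=0.8761
  (v4,v5,v2) [--+] → (-0.640385, 1.10918, 0.8434)–(0.222375, 1.2613, 0.8434)  len=0.8761
  (v5,v6,v2) [--+] → (-1.20355, 0.438083, 0.8434)–(-0.640385, 1.10918, 0.8434)  len=0.8761
  (v6,v7,v2) [--+] → (-1.20355, -0.438083, 0.8434)–(-1.20355, 0.438083, 0.8434)  len=0.8762
  (v7,v8,v2) [--+] → (-0.640385, -1.10918, 0.8434)–(-1.20355, -0.438083, 0.8434)  len=0.8761
  (v8,v9,v2) [--+] → (0.222375, -1.2613, 0.8434)–(-0.640385, -1.10918, 0.8434)  len=0.8761
  (v9,v10,v2) [--+] → (0.9811, -0.823288, 0.8434)–(0.222375, -1.2613, 0.8434)  len=0.8761
  (v10,v1,v2) [--+] → (1.28077, 0, 0.8434)–(0.9811, -0.823288, 0.8434)  len=0.8761

Chained into 1 loop(s):
  loop 1: 9 segments, perimeter = 7.8849
Total perimeter = 7.885


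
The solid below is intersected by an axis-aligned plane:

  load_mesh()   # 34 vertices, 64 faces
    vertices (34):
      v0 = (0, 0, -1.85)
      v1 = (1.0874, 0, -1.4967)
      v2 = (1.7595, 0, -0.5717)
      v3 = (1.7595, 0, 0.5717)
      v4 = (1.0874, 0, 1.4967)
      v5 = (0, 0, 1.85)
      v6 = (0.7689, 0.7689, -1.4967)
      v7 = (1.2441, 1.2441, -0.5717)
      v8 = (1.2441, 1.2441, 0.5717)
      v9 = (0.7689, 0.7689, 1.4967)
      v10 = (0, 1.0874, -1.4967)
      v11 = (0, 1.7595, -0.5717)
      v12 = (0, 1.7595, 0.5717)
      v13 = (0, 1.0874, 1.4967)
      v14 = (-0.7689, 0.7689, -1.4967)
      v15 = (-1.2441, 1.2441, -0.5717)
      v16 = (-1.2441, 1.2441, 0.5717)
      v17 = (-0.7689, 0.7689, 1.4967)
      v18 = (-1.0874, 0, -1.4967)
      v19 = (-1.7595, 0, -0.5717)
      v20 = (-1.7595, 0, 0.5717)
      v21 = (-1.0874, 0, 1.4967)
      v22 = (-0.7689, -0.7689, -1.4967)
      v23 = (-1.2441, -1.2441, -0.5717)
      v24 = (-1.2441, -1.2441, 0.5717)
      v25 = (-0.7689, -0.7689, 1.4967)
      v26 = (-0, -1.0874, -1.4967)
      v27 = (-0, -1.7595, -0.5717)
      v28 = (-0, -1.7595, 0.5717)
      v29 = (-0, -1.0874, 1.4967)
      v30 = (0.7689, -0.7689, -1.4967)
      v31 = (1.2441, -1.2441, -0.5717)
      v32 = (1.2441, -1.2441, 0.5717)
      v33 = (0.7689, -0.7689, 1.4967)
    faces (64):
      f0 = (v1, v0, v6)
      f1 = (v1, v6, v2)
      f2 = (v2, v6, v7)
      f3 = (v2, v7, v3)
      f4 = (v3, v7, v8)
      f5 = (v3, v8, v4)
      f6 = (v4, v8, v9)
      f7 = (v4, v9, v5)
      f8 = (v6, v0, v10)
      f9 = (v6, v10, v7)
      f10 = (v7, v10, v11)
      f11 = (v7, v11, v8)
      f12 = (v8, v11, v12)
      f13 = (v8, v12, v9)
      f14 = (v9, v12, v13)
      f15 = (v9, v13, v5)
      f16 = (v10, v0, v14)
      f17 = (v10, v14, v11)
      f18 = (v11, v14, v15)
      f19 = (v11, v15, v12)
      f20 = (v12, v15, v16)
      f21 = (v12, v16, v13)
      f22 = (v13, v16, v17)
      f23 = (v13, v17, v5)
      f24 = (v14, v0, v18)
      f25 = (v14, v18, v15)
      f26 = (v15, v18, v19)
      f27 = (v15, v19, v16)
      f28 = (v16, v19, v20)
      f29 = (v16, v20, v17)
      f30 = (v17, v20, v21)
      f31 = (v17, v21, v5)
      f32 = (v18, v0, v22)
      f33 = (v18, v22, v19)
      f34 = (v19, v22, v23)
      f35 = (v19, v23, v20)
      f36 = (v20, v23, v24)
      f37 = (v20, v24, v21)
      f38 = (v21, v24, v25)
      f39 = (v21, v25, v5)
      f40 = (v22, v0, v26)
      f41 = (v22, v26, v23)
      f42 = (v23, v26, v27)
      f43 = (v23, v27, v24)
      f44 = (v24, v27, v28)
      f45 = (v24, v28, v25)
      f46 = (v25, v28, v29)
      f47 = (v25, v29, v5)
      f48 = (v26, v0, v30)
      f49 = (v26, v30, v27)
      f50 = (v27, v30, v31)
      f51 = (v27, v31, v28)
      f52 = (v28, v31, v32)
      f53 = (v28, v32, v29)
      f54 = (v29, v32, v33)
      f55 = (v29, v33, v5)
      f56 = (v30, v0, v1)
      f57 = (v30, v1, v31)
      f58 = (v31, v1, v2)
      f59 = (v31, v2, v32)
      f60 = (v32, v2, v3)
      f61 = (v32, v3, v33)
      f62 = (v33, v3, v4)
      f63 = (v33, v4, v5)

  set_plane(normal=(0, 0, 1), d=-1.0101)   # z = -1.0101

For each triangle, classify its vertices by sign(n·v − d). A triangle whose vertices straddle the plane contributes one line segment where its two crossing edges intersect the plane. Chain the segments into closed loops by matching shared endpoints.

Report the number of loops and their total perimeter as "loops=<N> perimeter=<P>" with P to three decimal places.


Straddling triangles (16 of 64):
  (v1,v6,v2) [--+] → (1.29001, 0.364417, -1.0101)–(1.44096, 0, -1.0101)  len=0.3944
  (v2,v6,v7) [+-+] → (1.29001, 0.364417, -1.0101)–(1.01888, 1.01888, -1.0101)  len=0.7084
  (v6,v10,v7) [--+] → (0.654464, 1.16983, -1.0101)–(1.01888, 1.01888, -1.0101)  len=0.3944
  (v7,v10,v11) [+-+] → (0.654464, 1.16983, -1.0101)–(0, 1.44096, -1.0101)  len=0.7084
  (v10,v14,v11) [--+] → (-0.364417, 1.29001, -1.0101)–(0, 1.44096, -1.0101)  len=0.3944
  (v11,v14,v15) [+-+] → (-0.364417, 1.29001, -1.0101)–(-1.01888, 1.01888, -1.0101)  len=0.7084
  (v14,v18,v15) [--+] → (-1.16983, 0.654464, -1.0101)–(-1.01888, 1.01888, -1.0101)  len=0.3944
  (v15,v18,v19) [+-+] → (-1.16983, 0.654464, -1.0101)–(-1.44096, 0, -1.0101)  len=0.7084
  (v18,v22,v19) [--+] → (-1.29001, -0.364417, -1.0101)–(-1.44096, 0, -1.0101)  len=0.3944
  (v19,v22,v23) [+-+] → (-1.29001, -0.364417, -1.0101)–(-1.01888, -1.01888, -1.0101)  len=0.7084
  (v22,v26,v23) [--+] → (-0.654464, -1.16983, -1.0101)–(-1.01888, -1.01888, -1.0101)  len=0.3944
  (v23,v26,v27) [+-+] → (-0.654464, -1.16983, -1.0101)–(0, -1.44096, -1.0101)  len=0.7084
  (v26,v30,v27) [--+] → (0.364417, -1.29001, -1.0101)–(0, -1.44096, -1.0101)  len=0.3944
  (v27,v30,v31) [+-+] → (0.364417, -1.29001, -1.0101)–(1.01888, -1.01888, -1.0101)  len=0.7084
  (v30,v1,v31) [--+] → (1.16983, -0.654464, -1.0101)–(1.01888, -1.01888, -1.0101)  len=0.3944
  (v31,v1,v2) [+-+] → (1.16983, -0.654464, -1.0101)–(1.44096, 0, -1.0101)  len=0.7084

Chained into 1 loop(s):
  loop 1: 16 segments, perimeter = 8.8228
Total perimeter = 8.823

loops=1 perimeter=8.823


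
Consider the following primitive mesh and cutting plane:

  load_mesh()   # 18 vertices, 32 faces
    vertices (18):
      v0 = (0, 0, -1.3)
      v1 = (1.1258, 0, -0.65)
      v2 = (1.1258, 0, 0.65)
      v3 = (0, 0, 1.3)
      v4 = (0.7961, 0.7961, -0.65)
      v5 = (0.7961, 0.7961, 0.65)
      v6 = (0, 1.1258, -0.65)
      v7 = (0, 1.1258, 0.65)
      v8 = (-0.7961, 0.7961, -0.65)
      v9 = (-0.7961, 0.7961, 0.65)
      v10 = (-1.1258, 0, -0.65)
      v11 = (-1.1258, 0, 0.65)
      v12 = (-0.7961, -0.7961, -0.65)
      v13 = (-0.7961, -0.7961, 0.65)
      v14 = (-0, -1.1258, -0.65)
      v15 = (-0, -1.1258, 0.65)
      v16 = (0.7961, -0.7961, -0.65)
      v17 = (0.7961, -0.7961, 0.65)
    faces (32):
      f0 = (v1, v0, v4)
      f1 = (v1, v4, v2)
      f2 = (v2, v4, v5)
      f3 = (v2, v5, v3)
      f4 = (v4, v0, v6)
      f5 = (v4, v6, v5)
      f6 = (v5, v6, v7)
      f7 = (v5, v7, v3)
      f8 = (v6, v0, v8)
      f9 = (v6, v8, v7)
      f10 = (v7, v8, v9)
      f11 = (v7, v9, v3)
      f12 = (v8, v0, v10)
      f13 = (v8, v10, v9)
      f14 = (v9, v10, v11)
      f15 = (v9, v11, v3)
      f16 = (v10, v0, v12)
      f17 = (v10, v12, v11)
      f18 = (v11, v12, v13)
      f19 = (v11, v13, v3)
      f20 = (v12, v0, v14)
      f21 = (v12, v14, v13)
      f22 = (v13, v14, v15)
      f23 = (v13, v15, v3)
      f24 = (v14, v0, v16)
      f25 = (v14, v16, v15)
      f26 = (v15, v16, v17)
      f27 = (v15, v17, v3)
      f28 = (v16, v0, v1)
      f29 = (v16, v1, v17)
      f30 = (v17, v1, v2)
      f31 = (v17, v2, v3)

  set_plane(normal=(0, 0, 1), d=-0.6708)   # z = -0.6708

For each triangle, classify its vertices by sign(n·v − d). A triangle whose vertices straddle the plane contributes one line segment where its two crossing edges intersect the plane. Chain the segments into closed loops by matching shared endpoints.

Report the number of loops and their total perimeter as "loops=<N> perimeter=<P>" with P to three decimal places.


Straddling triangles (8 of 32):
  (v1,v0,v4) [+-+] → (1.08977, 0, -0.6708)–(0.770625, 0.770625, -0.6708)  len=0.8341
  (v4,v0,v6) [+-+] → (0.770625, 0.770625, -0.6708)–(0, 1.08977, -0.6708)  len=0.8341
  (v6,v0,v8) [+-+] → (0, 1.08977, -0.6708)–(-0.770625, 0.770625, -0.6708)  len=0.8341
  (v8,v0,v10) [+-+] → (-0.770625, 0.770625, -0.6708)–(-1.08977, 0, -0.6708)  len=0.8341
  (v10,v0,v12) [+-+] → (-1.08977, 0, -0.6708)–(-0.770625, -0.770625, -0.6708)  len=0.8341
  (v12,v0,v14) [+-+] → (-0.770625, -0.770625, -0.6708)–(0, -1.08977, -0.6708)  len=0.8341
  (v14,v0,v16) [+-+] → (0, -1.08977, -0.6708)–(0.770625, -0.770625, -0.6708)  len=0.8341
  (v16,v0,v1) [+-+] → (0.770625, -0.770625, -0.6708)–(1.08977, 0, -0.6708)  len=0.8341

Chained into 1 loop(s):
  loop 1: 8 segments, perimeter = 6.6728
Total perimeter = 6.673

loops=1 perimeter=6.673


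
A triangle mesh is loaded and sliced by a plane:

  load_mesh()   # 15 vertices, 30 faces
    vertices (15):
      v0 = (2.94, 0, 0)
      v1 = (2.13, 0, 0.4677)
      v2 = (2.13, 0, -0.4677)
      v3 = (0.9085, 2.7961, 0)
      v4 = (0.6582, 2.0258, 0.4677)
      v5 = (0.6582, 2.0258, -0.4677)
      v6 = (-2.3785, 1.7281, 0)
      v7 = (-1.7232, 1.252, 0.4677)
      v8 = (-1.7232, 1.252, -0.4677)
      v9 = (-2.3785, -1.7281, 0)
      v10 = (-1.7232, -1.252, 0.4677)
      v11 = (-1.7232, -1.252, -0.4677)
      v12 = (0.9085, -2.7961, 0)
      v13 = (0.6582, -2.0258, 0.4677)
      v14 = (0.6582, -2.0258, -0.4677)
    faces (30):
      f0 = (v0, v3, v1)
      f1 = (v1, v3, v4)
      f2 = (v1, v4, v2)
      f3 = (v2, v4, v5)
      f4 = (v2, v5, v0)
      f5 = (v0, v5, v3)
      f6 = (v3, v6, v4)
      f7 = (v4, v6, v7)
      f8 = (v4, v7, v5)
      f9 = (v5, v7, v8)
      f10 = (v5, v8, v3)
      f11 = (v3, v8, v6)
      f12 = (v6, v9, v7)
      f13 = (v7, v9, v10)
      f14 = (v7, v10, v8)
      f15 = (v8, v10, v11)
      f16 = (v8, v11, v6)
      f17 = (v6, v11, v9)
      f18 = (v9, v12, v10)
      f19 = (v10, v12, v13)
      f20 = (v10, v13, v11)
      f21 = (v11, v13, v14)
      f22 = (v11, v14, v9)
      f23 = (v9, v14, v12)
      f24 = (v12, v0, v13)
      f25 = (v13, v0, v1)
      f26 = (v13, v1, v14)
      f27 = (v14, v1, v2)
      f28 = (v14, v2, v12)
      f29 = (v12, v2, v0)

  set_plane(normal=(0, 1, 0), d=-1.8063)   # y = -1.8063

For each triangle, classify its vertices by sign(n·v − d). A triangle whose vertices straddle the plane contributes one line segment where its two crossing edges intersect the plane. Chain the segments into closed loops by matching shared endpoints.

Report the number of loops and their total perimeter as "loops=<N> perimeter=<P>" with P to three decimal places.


Straddling triangles (12 of 30):
  (v9,v12,v10) [+-+] → (-2.13782, -1.8063, 0)–(-0.778474, -1.8063, 0.299805)  len=1.3920
  (v10,v12,v13) [+--] → (-0.778474, -1.8063, 0.299805)–(-0.0173199, -1.8063, 0.4677)  len=0.7795
  (v10,v13,v11) [+-+] → (-0.0173199, -1.8063, 0.4677)–(-0.0173199, -1.8063, 0.20236)  len=0.2653
  (v11,v13,v14) [+--] → (-0.0173199, -1.8063, 0.20236)–(-0.0173199, -1.8063, -0.4677)  len=0.6701
  (v11,v14,v9) [+-+] → (-0.0173199, -1.8063, -0.4677)–(-1.58082, -1.8063, -0.122856)  len=1.6011
  (v9,v14,v12) [+--] → (-1.58082, -1.8063, -0.122856)–(-2.13782, -1.8063, 0)  len=0.5704
  (v12,v0,v13) [-+-] → (1.62764, -1.8063, 0)–(0.905438, -1.8063, 0.417024)  len=0.8340
  (v13,v0,v1) [-++] → (0.905438, -1.8063, 0.417024)–(0.817673, -1.8063, 0.4677)  len=0.1013
  (v13,v1,v14) [-+-] → (0.817673, -1.8063, 0.4677)–(0.817673, -1.8063, -0.366347)  len=0.8340
  (v14,v1,v2) [-++] → (0.817673, -1.8063, -0.366347)–(0.817673, -1.8063, -0.4677)  len=0.1014
  (v14,v2,v12) [-+-] → (0.817673, -1.8063, -0.4677)–(1.3409, -1.8063, -0.165563)  len=0.6042
  (v12,v2,v0) [-++] → (1.3409, -1.8063, -0.165563)–(1.62764, -1.8063, 0)  len=0.3311

Chained into 2 loop(s):
  loop 1: 6 segments, perimeter = 5.2783
  loop 2: 6 segments, perimeter = 2.8060
Total perimeter = 8.084

loops=2 perimeter=8.084


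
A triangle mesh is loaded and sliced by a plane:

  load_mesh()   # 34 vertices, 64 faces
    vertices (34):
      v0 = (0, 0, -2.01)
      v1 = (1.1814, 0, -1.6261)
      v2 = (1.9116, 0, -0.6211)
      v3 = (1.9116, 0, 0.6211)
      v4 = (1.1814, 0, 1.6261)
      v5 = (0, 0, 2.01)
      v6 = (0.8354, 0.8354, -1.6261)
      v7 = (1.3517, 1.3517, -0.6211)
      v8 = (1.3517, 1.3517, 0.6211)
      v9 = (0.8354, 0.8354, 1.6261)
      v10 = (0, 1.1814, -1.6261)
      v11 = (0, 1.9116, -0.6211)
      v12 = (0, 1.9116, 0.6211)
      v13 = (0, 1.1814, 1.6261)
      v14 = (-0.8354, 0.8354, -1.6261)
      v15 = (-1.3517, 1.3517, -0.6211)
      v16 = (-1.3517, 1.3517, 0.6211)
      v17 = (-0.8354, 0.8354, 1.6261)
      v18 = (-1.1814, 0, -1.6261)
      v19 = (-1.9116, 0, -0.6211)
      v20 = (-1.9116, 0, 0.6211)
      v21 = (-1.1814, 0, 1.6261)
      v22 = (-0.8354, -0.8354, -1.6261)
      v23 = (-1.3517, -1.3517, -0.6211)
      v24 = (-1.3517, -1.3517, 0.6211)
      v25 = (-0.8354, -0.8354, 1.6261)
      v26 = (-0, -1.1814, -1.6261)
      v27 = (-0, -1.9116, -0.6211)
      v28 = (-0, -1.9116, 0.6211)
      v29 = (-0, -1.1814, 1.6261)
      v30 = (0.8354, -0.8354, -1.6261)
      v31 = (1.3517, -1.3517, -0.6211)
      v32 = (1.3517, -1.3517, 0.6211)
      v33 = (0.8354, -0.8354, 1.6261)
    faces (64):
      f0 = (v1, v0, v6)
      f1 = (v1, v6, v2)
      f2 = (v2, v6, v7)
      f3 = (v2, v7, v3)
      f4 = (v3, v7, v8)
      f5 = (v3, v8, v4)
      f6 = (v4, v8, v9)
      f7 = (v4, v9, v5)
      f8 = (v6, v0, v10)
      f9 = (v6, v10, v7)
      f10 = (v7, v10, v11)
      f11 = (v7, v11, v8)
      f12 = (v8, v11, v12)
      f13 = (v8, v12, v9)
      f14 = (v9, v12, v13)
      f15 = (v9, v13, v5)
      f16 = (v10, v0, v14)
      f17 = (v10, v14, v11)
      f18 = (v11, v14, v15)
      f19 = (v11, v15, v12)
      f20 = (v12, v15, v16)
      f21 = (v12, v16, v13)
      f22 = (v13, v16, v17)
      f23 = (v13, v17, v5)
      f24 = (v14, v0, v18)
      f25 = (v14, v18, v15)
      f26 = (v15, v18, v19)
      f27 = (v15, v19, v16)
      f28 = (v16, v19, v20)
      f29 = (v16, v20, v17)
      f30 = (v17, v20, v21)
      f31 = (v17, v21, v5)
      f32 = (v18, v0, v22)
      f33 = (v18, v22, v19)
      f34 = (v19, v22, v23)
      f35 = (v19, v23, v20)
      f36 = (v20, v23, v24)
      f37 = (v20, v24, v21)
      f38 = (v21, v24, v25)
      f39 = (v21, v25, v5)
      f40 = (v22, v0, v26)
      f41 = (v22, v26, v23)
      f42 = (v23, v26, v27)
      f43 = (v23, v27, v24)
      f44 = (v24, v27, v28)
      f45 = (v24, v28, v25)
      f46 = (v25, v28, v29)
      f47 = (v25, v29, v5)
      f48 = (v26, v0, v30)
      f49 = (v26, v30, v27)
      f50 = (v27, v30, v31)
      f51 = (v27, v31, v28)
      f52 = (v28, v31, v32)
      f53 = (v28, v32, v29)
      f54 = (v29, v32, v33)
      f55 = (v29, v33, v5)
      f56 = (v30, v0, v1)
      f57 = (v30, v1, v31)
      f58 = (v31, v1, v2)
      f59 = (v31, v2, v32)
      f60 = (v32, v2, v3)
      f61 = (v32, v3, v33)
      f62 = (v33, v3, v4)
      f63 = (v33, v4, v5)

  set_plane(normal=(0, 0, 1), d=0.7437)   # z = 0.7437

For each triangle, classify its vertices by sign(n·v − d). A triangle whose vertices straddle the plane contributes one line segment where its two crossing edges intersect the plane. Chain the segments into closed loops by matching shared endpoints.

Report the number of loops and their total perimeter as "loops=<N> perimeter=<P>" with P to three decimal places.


loops=1 perimeter=11.159

Straddling triangles (16 of 64):
  (v3,v8,v4) [--+] → (1.33093, 1.18681, 0.7437)–(1.82252, 0, 0.7437)  len=1.2846
  (v4,v8,v9) [+-+] → (1.33093, 1.18681, 0.7437)–(1.28872, 1.28872, 0.7437)  len=0.1103
  (v8,v12,v9) [--+] → (0.10191, 1.78031, 0.7437)–(1.28872, 1.28872, 0.7437)  len=1.2846
  (v9,v12,v13) [+-+] → (0.10191, 1.78031, 0.7437)–(0, 1.82252, 0.7437)  len=0.1103
  (v12,v16,v13) [--+] → (-1.18681, 1.33093, 0.7437)–(0, 1.82252, 0.7437)  len=1.2846
  (v13,v16,v17) [+-+] → (-1.18681, 1.33093, 0.7437)–(-1.28872, 1.28872, 0.7437)  len=0.1103
  (v16,v20,v17) [--+] → (-1.78031, 0.10191, 0.7437)–(-1.28872, 1.28872, 0.7437)  len=1.2846
  (v17,v20,v21) [+-+] → (-1.78031, 0.10191, 0.7437)–(-1.82252, 0, 0.7437)  len=0.1103
  (v20,v24,v21) [--+] → (-1.33093, -1.18681, 0.7437)–(-1.82252, 0, 0.7437)  len=1.2846
  (v21,v24,v25) [+-+] → (-1.33093, -1.18681, 0.7437)–(-1.28872, -1.28872, 0.7437)  len=0.1103
  (v24,v28,v25) [--+] → (-0.10191, -1.78031, 0.7437)–(-1.28872, -1.28872, 0.7437)  len=1.2846
  (v25,v28,v29) [+-+] → (-0.10191, -1.78031, 0.7437)–(0, -1.82252, 0.7437)  len=0.1103
  (v28,v32,v29) [--+] → (1.18681, -1.33093, 0.7437)–(0, -1.82252, 0.7437)  len=1.2846
  (v29,v32,v33) [+-+] → (1.18681, -1.33093, 0.7437)–(1.28872, -1.28872, 0.7437)  len=0.1103
  (v32,v3,v33) [--+] → (1.78031, -0.10191, 0.7437)–(1.28872, -1.28872, 0.7437)  len=1.2846
  (v33,v3,v4) [+-+] → (1.78031, -0.10191, 0.7437)–(1.82252, 0, 0.7437)  len=0.1103

Chained into 1 loop(s):
  loop 1: 16 segments, perimeter = 11.1592
Total perimeter = 11.159


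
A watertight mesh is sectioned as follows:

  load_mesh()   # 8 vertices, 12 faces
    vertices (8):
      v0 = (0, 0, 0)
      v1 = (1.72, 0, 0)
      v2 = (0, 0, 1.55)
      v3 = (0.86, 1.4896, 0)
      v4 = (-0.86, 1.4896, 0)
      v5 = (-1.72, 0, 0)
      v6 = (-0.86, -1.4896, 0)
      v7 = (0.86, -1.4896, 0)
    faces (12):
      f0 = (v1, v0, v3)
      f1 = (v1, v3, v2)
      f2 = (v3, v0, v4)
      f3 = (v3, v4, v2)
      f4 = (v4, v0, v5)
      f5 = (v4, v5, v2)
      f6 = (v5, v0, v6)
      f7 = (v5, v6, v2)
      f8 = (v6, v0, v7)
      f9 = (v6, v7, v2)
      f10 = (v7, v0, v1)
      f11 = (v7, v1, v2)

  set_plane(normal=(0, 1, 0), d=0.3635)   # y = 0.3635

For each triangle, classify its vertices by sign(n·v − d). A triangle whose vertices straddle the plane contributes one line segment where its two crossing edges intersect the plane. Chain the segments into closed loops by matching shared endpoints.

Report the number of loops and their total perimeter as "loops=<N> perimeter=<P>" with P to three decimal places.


loops=1 perimeter=6.941

Straddling triangles (6 of 12):
  (v1,v0,v3) [--+] → (0.209862, 0.3635, 0)–(1.51014, 0.3635, 0)  len=1.3003
  (v1,v3,v2) [-+-] → (1.51014, 0.3635, 0)–(0.209862, 0.3635, 1.17176)  len=1.7504
  (v3,v0,v4) [+-+] → (0.209862, 0.3635, 0)–(-0.209862, 0.3635, 0)  len=0.4197
  (v3,v4,v2) [++-] → (-0.209862, 0.3635, 1.17176)–(0.209862, 0.3635, 1.17176)  len=0.4197
  (v4,v0,v5) [+--] → (-0.209862, 0.3635, 0)–(-1.51014, 0.3635, 0)  len=1.3003
  (v4,v5,v2) [+--] → (-1.51014, 0.3635, 0)–(-0.209862, 0.3635, 1.17176)  len=1.7504

Chained into 1 loop(s):
  loop 1: 6 segments, perimeter = 6.9407
Total perimeter = 6.941


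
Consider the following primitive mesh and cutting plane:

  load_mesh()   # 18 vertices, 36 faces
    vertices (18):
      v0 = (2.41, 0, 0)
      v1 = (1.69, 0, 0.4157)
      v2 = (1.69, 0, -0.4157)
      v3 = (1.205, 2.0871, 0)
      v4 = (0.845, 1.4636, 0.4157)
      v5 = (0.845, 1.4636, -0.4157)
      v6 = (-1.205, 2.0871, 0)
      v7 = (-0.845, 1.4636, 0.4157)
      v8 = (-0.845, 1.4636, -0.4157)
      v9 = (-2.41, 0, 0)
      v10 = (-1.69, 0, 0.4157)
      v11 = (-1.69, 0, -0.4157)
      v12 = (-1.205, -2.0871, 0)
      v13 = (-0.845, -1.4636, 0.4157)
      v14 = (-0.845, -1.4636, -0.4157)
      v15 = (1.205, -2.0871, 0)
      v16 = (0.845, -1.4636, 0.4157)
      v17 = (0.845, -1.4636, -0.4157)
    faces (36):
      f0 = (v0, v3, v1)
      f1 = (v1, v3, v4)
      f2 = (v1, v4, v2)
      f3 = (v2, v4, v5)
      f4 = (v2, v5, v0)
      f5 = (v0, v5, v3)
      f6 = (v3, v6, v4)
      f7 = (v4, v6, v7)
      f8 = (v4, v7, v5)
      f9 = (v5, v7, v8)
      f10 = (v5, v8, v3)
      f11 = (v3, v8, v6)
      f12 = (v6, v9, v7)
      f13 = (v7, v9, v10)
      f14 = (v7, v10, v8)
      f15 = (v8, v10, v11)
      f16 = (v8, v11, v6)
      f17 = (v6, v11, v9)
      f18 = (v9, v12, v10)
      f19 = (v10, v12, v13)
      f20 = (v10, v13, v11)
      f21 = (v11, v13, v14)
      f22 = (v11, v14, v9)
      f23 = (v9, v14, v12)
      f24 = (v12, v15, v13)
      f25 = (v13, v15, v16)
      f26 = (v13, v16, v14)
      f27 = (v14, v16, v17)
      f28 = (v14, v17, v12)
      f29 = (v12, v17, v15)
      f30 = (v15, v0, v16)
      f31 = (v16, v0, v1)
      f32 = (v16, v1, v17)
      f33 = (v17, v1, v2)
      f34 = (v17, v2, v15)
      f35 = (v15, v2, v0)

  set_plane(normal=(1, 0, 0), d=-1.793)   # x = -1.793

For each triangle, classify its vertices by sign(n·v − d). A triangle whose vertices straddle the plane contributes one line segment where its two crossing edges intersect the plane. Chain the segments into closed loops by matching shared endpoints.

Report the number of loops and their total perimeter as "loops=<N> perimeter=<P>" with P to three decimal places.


loops=1 perimeter=4.506

Straddling triangles (6 of 36):
  (v6,v9,v7) [+-+] → (-1.793, 1.06866, 0)–(-1.793, 0.577023, 0.163889)  len=0.5182
  (v7,v9,v10) [+-+] → (-1.793, 0.577023, 0.163889)–(-1.793, 0, 0.356232)  len=0.6082
  (v6,v11,v9) [++-] → (-1.793, 0, -0.356232)–(-1.793, 1.06866, 0)  len=1.1265
  (v9,v12,v10) [-++] → (-1.793, -1.06866, 0)–(-1.793, 0, 0.356232)  len=1.1265
  (v11,v14,v9) [++-] → (-1.793, -0.577023, -0.163889)–(-1.793, 0, -0.356232)  len=0.6082
  (v9,v14,v12) [-++] → (-1.793, -0.577023, -0.163889)–(-1.793, -1.06866, 0)  len=0.5182

Chained into 1 loop(s):
  loop 1: 6 segments, perimeter = 4.5059
Total perimeter = 4.506


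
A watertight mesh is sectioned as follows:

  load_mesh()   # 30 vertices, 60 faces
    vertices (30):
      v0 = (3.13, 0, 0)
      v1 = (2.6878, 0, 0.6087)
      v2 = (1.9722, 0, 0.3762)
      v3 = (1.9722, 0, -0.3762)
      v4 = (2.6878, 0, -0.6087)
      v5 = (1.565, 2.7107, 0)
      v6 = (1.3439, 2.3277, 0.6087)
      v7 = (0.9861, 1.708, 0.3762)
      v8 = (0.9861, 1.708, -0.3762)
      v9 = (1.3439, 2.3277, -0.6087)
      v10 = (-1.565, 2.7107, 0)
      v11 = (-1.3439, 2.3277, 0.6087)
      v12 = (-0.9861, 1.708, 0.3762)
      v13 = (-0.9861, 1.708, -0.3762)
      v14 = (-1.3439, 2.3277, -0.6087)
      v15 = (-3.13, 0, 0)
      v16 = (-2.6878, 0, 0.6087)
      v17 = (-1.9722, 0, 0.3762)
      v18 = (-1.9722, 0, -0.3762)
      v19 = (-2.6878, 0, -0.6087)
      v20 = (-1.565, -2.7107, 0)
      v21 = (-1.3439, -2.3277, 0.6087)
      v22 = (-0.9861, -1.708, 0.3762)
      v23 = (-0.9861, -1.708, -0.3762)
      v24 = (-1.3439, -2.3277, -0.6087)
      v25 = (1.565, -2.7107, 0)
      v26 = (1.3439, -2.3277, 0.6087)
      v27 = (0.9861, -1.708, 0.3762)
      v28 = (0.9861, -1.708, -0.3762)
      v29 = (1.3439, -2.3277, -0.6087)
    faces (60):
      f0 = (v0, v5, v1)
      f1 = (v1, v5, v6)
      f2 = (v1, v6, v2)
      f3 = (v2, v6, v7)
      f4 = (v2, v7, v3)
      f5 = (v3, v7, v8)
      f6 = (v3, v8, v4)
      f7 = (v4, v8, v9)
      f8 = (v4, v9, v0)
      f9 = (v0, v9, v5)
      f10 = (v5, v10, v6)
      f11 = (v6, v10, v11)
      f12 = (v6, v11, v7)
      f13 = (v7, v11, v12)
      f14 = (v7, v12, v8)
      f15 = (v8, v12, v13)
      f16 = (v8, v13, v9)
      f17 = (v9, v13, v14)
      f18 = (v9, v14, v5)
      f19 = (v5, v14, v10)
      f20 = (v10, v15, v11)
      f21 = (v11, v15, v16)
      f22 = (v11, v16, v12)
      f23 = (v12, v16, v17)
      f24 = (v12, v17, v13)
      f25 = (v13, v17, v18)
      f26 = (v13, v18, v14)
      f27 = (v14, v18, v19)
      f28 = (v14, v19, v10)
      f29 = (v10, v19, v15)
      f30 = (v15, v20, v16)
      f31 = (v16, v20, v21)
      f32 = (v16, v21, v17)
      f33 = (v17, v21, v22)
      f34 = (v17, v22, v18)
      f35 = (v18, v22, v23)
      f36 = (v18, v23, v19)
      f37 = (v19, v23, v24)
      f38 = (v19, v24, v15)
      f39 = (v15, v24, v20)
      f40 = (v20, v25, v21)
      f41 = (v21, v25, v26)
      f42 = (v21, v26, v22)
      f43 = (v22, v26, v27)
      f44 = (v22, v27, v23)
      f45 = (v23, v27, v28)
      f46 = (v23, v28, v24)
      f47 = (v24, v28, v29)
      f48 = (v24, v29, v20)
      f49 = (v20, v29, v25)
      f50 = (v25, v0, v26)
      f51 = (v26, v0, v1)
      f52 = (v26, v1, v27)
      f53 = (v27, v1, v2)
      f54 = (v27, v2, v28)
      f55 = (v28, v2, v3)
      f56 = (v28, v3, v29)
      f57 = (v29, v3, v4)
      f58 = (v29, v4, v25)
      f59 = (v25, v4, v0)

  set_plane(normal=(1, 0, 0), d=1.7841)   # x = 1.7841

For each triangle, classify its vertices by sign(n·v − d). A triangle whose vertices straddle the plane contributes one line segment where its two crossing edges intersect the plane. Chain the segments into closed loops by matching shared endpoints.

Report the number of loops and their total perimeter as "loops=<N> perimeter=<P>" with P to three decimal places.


Straddling triangles (20 of 60):
  (v0,v5,v1) [+-+] → (1.7841, 2.3312, 0)–(1.7841, 2.18174, 0.11878)  len=0.1909
  (v1,v5,v6) [+--] → (1.7841, 2.18174, 0.11878)–(1.7841, 1.56525, 0.6087)  len=0.7875
  (v1,v6,v2) [+-+] → (1.7841, 1.56525, 0.6087)–(1.7841, 0.696865, 0.445806)  len=0.8835
  (v2,v6,v7) [+--] → (1.7841, 0.696865, 0.445806)–(1.7841, 0.325803, 0.3762)  len=0.3775
  (v2,v7,v3) [+-+] → (1.7841, 0.325803, 0.3762)–(1.7841, 0.325803, -0.232679)  len=0.6089
  (v3,v7,v8) [+--] → (1.7841, 0.325803, -0.232679)–(1.7841, 0.325803, -0.3762)  len=0.1435
  (v3,v8,v4) [+-+] → (1.7841, 0.325803, -0.3762)–(1.7841, 0.907046, -0.485229)  len=0.5914
  (v4,v8,v9) [+--] → (1.7841, 0.907046, -0.485229)–(1.7841, 1.56525, -0.6087)  len=0.6697
  (v4,v9,v0) [+-+] → (1.7841, 1.56525, -0.6087)–(1.7841, 1.75402, -0.458681)  len=0.2411
  (v0,v9,v5) [+--] → (1.7841, 1.75402, -0.458681)–(1.7841, 2.3312, 0)  len=0.7372
  (v25,v0,v26) [-+-] → (1.7841, -2.3312, 0)–(1.7841, -1.75402, 0.458681)  len=0.7372
  (v26,v0,v1) [-++] → (1.7841, -1.75402, 0.458681)–(1.7841, -1.56525, 0.6087)  len=0.2411
  (v26,v1,v27) [-+-] → (1.7841, -1.56525, 0.6087)–(1.7841, -0.907046, 0.485229)  len=0.6697
  (v27,v1,v2) [-++] → (1.7841, -0.907046, 0.485229)–(1.7841, -0.325803, 0.3762)  len=0.5914
  (v27,v2,v28) [-+-] → (1.7841, -0.325803, 0.3762)–(1.7841, -0.325803, 0.232679)  len=0.1435
  (v28,v2,v3) [-++] → (1.7841, -0.325803, 0.232679)–(1.7841, -0.325803, -0.3762)  len=0.6089
  (v28,v3,v29) [-+-] → (1.7841, -0.325803, -0.3762)–(1.7841, -0.696865, -0.445806)  len=0.3775
  (v29,v3,v4) [-++] → (1.7841, -0.696865, -0.445806)–(1.7841, -1.56525, -0.6087)  len=0.8835
  (v29,v4,v25) [-+-] → (1.7841, -1.56525, -0.6087)–(1.7841, -2.18174, -0.11878)  len=0.7875
  (v25,v4,v0) [-++] → (1.7841, -2.18174, -0.11878)–(1.7841, -2.3312, 0)  len=0.1909

Chained into 2 loop(s):
  loop 1: 10 segments, perimeter = 5.2313
  loop 2: 10 segments, perimeter = 5.2313
Total perimeter = 10.463

loops=2 perimeter=10.463
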